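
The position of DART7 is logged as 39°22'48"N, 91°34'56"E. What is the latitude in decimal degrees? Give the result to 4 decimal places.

39° + 22′/60 + 48″/3600 = 39 + 0.36667 + 0.01333 = 39.3800°

39.3800°N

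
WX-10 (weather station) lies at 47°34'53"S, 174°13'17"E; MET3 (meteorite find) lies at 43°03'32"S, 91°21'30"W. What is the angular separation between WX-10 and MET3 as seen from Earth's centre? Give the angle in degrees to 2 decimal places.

WX-10: φ = -47.58139°, λ = +174.22139°
MET3: φ = -43.05889°, λ = -91.35833°
Δφ = 4.5225°,  Δλ = 94.4203°
a = sin²(Δφ/2) + cos φ₁ cos φ₂ sin²(Δλ/2) = 0.266977
c = 2·arcsin(√a) = 1.085981 rad = 62.2221°

62.22°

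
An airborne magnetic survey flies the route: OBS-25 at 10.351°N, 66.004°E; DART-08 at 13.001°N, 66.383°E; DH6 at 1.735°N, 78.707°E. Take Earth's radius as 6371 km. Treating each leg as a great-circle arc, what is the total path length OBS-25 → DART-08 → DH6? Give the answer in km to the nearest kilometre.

OBS-25→DART-08: c = 0.046703 rad, d = 297.54 km
DART-08→DH6: c = 0.289846 rad, d = 1846.61 km
Total = 297.54 + 1846.61 = 2144.15 km

2144 km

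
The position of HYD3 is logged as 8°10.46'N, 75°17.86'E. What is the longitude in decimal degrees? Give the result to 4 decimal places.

75.2977°E

75° + 17.86′/60 = 75 + 0.29767 = 75.2977°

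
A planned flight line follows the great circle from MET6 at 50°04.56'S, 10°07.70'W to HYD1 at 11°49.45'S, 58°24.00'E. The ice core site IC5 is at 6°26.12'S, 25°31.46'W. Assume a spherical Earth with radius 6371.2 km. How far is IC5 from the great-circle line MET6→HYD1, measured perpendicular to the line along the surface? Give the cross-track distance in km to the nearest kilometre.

4902 km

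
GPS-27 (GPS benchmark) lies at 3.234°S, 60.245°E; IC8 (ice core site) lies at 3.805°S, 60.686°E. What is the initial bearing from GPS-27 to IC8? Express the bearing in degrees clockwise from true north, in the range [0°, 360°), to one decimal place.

Δλ = 0.4410°
y = sin Δλ · cos φ₂ = 0.007680
x = cos φ₁ sin φ₂ − sin φ₁ cos φ₂ cos Δλ = -0.009967
θ = atan2(y, x) = 142.3856° → 142.3856° (mod 360°)

142.4°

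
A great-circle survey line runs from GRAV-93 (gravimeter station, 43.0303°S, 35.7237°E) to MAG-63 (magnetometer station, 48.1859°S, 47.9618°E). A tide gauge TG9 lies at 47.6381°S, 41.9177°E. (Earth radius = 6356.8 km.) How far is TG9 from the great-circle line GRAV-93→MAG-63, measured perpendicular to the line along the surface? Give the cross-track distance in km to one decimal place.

δ₁₃ = central angle GRAV-93→TG9 = 0.110577 rad  (haversine)
θ₁₃ = bearing GRAV-93→TG9 = 138.791°,  θ₁₂ = bearing GRAV-93→MAG-63 = 125.336°
dₓₜ = R·arcsin(sin δ₁₃ · sin(θ₁₃ − θ₁₂)) = 6356.8·arcsin(0.11035·sin(13.454°)) = 163.234 km
|dₓₜ| = 163.234 km

163.2 km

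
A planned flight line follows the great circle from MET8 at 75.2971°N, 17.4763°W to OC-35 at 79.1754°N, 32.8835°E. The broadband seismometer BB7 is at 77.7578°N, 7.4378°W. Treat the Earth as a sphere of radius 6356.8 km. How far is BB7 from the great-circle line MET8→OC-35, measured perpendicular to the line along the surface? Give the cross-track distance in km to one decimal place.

56.0 km

δ₁₃ = central angle MET8→BB7 = 0.059102 rad  (haversine)
θ₁₃ = bearing MET8→BB7 = 38.737°,  θ₁₂ = bearing MET8→OC-35 = 47.311°
dₓₜ = R·arcsin(sin δ₁₃ · sin(θ₁₃ − θ₁₂)) = 6356.8·arcsin(0.05907·sin(-8.573°)) = -55.976 km
|dₓₜ| = 55.976 km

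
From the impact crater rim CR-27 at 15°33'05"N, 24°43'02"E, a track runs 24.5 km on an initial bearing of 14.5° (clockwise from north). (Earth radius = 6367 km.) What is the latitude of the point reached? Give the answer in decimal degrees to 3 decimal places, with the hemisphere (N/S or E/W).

CR-27: φ = +15.55139°, λ = +24.71722°
δ = d/R = 24.5/6367 = 0.003848 rad
φ₂ = arcsin(sin φ₁ cos δ + cos φ₁ sin δ cos θ)
   = arcsin(0.26810·0.99999 + 0.96339·0.00385·0.96815) = 15.76483°
λ₂ = λ₁ + atan2(sin θ sin δ cos φ₁, cos δ − sin φ₁ sin φ₂) = 24.77458°

15.765°N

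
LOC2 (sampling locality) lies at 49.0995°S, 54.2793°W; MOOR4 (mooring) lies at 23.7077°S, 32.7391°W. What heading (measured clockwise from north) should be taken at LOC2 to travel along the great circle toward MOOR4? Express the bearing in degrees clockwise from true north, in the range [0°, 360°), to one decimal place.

41.5°

Δλ = 21.5402°
y = sin Δλ · cos φ₂ = 0.336169
x = cos φ₁ sin φ₂ − sin φ₁ cos φ₂ cos Δλ = 0.380472
θ = atan2(y, x) = 41.4624° → 41.4624° (mod 360°)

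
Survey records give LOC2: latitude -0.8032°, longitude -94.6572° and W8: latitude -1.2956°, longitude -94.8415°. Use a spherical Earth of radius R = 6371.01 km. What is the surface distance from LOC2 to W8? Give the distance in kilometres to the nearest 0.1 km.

Δφ = -0.4924°,  Δλ = -0.1843°
a = sin²(Δφ/2) + cos φ₁ cos φ₂ sin²(Δλ/2) = 0.000021
c = 2·arcsin(√a) = 0.009176 rad = 0.5257°
d = R·c = 6371.01 × 0.009176 = 58.5 km

58.5 km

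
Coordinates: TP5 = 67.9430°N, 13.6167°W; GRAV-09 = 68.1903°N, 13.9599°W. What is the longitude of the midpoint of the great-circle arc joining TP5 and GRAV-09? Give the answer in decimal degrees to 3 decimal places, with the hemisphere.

13.787°W

Bx = cos φ₂ cos Δλ = 0.371518,  By = cos φ₂ sin Δλ = -0.002225
φₘ = atan2(sin φ₁ + sin φ₂, √((cos φ₁ + Bx)² + By²)) = 68.06674°
λₘ = λ₁ + atan2(By, cos φ₁ + Bx) = -13.78738°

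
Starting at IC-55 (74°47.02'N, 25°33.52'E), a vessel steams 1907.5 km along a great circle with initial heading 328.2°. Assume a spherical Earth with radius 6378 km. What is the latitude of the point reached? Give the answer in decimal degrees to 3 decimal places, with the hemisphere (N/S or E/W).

81.052°N

IC-55: φ = +74.78367°, λ = +25.55867°
δ = d/R = 1907.5/6378 = 0.299075 rad
φ₂ = arcsin(sin φ₁ cos δ + cos φ₁ sin δ cos θ)
   = arcsin(0.96494·0.95561 + 0.26246·0.29464·0.84989) = 81.05237°
λ₂ = λ₁ + atan2(sin θ sin δ cos φ₁, cos δ − sin φ₁ sin φ₂) = -61.05648°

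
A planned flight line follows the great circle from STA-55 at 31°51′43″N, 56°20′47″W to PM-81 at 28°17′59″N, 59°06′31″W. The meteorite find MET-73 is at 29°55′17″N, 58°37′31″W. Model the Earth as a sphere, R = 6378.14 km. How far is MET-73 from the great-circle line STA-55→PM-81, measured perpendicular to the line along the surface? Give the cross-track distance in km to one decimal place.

STA-55: φ = +31.86194°, λ = -56.34639°
PM-81: φ = +28.29972°, λ = -59.10861°
MET-73: φ = +29.92139°, λ = -58.62528°
δ₁₃ = central angle STA-55→MET-73 = 0.048081 rad  (haversine)
θ₁₃ = bearing STA-55→MET-73 = 225.812°,  θ₁₂ = bearing STA-55→PM-81 = 214.563°
dₓₜ = R·arcsin(sin δ₁₃ · sin(θ₁₃ − θ₁₂)) = 6378.14·arcsin(0.04806·sin(11.248°)) = 59.798 km
|dₓₜ| = 59.798 km

59.8 km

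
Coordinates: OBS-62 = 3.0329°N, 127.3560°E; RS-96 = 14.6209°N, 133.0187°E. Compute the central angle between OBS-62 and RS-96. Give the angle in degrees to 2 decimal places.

12.86°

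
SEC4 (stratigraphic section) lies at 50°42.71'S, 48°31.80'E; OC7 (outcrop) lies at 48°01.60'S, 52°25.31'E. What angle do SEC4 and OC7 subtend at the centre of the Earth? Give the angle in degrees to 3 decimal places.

SEC4: φ = -50.71183°, λ = +48.53000°
OC7: φ = -48.02667°, λ = +52.42183°
Δφ = 2.6852°,  Δλ = 3.8918°
a = sin²(Δφ/2) + cos φ₁ cos φ₂ sin²(Δλ/2) = 0.001037
c = 2·arcsin(√a) = 0.064425 rad = 3.6913°

3.691°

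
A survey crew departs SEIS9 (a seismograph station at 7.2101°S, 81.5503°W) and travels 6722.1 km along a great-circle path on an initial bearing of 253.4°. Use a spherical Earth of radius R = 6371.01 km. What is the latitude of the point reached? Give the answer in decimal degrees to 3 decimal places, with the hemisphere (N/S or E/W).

17.967°S

δ = d/R = 6722.1/6371.01 = 1.055107 rad
φ₂ = arcsin(sin φ₁ cos δ + cos φ₁ sin δ cos θ)
   = arcsin(-0.12551·0.49313 + 0.99209·0.86995·-0.28569) = -17.96660°
λ₂ = λ₁ + atan2(sin θ sin δ cos φ₁, cos δ − sin φ₁ sin φ₂) = -142.76542°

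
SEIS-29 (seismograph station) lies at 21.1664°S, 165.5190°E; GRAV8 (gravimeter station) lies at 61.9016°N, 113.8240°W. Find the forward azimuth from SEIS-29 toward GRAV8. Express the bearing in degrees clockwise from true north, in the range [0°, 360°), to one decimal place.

Δλ = 80.6570°
y = sin Δλ · cos φ₂ = 0.464739
x = cos φ₁ sin φ₂ − sin φ₁ cos φ₂ cos Δλ = 0.850236
θ = atan2(y, x) = 28.6610° → 28.6610° (mod 360°)

28.7°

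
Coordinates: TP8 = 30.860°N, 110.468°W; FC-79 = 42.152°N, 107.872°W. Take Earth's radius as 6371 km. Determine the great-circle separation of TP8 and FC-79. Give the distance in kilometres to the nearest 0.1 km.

Δφ = 11.2920°,  Δλ = 2.5960°
a = sin²(Δφ/2) + cos φ₁ cos φ₂ sin²(Δλ/2) = 0.010006
c = 2·arcsin(√a) = 0.200391 rad = 11.4815°
d = R·c = 6371 × 0.200391 = 1276.7 km

1276.7 km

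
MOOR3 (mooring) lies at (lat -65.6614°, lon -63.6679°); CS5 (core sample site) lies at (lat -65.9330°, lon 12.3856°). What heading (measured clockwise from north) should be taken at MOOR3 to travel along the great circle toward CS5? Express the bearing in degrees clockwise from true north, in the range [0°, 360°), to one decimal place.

Δλ = 76.0535°
y = sin Δλ · cos φ₂ = 0.395783
x = cos φ₁ sin φ₂ − sin φ₁ cos φ₂ cos Δλ = -0.286749
θ = atan2(y, x) = 125.9238° → 125.9238° (mod 360°)

125.9°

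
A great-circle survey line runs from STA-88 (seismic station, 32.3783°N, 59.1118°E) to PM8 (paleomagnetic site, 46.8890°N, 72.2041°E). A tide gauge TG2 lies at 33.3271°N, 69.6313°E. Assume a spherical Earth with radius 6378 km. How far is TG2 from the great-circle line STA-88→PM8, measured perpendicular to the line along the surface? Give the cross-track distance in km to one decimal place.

759.3 km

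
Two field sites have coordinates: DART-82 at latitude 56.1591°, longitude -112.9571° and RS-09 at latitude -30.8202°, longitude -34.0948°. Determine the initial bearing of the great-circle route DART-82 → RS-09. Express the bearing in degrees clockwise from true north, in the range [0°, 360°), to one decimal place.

116.7°

Δλ = 78.8623°
y = sin Δλ · cos φ₂ = 0.842605
x = cos φ₁ sin φ₂ − sin φ₁ cos φ₂ cos Δλ = -0.423104
θ = atan2(y, x) = 116.6630° → 116.6630° (mod 360°)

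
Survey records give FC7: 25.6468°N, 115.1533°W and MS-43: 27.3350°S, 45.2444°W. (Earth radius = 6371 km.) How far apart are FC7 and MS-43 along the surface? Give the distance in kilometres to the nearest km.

9521 km

Δφ = -52.9818°,  Δλ = 69.9089°
a = sin²(Δφ/2) + cos φ₁ cos φ₂ sin²(Δλ/2) = 0.461828
c = 2·arcsin(√a) = 1.494379 rad = 85.6216°
d = R·c = 6371 × 1.494379 = 9520.7 km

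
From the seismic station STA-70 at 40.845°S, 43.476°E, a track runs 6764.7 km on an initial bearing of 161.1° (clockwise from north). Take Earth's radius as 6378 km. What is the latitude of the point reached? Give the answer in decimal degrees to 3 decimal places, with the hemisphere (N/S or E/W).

70.723°S

δ = d/R = 6764.7/6378 = 1.060630 rad
φ₂ = arcsin(sin φ₁ cos δ + cos φ₁ sin δ cos θ)
   = arcsin(-0.65401·0.48832 + 0.75648·0.87266·-0.94609) = -70.72271°
λ₂ = λ₁ + atan2(sin θ sin δ cos φ₁, cos δ − sin φ₁ sin φ₂) = 164.58183°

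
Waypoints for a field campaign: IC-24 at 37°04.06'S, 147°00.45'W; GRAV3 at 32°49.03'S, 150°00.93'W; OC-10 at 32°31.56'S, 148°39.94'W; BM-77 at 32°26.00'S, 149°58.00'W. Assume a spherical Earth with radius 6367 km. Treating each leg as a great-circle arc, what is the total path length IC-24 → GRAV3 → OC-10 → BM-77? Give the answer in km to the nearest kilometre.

799 km

IC-24: φ = -37.06767°, λ = -147.00750°
GRAV3: φ = -32.81717°, λ = -150.01550°
OC-10: φ = -32.52600°, λ = -148.66567°
BM-77: φ = -32.43333°, λ = -149.96667°
IC-24→GRAV3: c = 0.085751 rad, d = 545.98 km
GRAV3→OC-10: c = 0.020472 rad, d = 130.35 km
OC-10→BM-77: c = 0.019223 rad, d = 122.39 km
Total = 545.98 + 130.35 + 122.39 = 798.72 km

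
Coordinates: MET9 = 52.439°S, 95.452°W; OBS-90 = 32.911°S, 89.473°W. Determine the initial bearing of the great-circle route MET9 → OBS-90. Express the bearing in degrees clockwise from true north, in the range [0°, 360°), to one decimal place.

14.8°

Δλ = 5.9790°
y = sin Δλ · cos φ₂ = 0.087447
x = cos φ₁ sin φ₂ − sin φ₁ cos φ₂ cos Δλ = 0.330647
θ = atan2(y, x) = 14.8140° → 14.8140° (mod 360°)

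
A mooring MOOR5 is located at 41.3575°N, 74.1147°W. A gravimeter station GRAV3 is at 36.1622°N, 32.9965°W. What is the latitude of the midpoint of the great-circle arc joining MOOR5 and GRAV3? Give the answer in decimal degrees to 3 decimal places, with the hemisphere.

Bx = cos φ₂ cos Δλ = 0.608221,  By = cos φ₂ sin Δλ = 0.530925
φₘ = atan2(sin φ₁ + sin φ₂, √((cos φ₁ + Bx)² + By²)) = 40.60979°
λₘ = λ₁ + atan2(By, cos φ₁ + Bx) = -52.77290°

40.610°N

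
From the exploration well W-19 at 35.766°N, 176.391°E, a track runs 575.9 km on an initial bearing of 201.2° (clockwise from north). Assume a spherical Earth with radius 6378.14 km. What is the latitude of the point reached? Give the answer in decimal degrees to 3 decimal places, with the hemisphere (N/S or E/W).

30.923°N

δ = d/R = 575.9/6378.14 = 0.090293 rad
φ₂ = arcsin(sin φ₁ cos δ + cos φ₁ sin δ cos θ)
   = arcsin(0.58448·0.99593 + 0.81141·0.09017·-0.93232) = 30.92275°
λ₂ = λ₁ + atan2(sin θ sin δ cos φ₁, cos δ − sin φ₁ sin φ₂) = 174.21263°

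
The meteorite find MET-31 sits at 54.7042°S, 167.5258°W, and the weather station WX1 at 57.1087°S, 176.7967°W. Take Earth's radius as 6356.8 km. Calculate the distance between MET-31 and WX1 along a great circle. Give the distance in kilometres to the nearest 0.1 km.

Δφ = -2.4045°,  Δλ = -9.2709°
a = sin²(Δφ/2) + cos φ₁ cos φ₂ sin²(Δλ/2) = 0.002490
c = 2·arcsin(√a) = 0.099832 rad = 5.7199°
d = R·c = 6356.8 × 0.099832 = 634.6 km

634.6 km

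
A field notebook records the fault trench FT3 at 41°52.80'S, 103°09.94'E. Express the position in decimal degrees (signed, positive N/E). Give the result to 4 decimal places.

-41.8800°, +103.1657°

lat: 41.8800° S → -41.8800°
lon: 103.1657° E → +103.1657°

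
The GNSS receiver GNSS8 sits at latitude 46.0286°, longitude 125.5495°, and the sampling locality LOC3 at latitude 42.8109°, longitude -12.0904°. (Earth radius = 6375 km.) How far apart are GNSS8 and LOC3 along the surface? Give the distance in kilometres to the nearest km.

9294 km

Δφ = -3.2177°,  Δλ = -137.6399°
a = sin²(Δφ/2) + cos φ₁ cos φ₂ sin²(Δλ/2) = 0.443639
c = 2·arcsin(√a) = 1.457834 rad = 83.5277°
d = R·c = 6375 × 1.457834 = 9293.7 km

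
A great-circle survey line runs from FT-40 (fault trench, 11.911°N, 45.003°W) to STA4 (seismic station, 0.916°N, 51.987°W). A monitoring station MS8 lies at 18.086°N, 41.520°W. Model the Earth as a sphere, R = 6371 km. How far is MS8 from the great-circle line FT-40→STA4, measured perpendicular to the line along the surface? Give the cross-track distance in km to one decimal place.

62.2 km

δ₁₃ = central angle FT-40→MS8 = 0.122715 rad  (haversine)
θ₁₃ = bearing FT-40→MS8 = 28.151°,  θ₁₂ = bearing FT-40→STA4 = 212.725°
dₓₜ = R·arcsin(sin δ₁₃ · sin(θ₁₃ − θ₁₂)) = 6371·arcsin(0.12241·sin(-184.575°)) = 62.200 km
|dₓₜ| = 62.200 km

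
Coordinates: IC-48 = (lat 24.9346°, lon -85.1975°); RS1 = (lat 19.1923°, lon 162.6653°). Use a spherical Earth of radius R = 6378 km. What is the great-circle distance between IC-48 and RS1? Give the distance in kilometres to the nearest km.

11200 km

Δφ = -5.7423°,  Δλ = -112.1372°
a = sin²(Δφ/2) + cos φ₁ cos φ₂ sin²(Δλ/2) = 0.592059
c = 2·arcsin(√a) = 1.755972 rad = 100.6098°
d = R·c = 6378 × 1.755972 = 11199.6 km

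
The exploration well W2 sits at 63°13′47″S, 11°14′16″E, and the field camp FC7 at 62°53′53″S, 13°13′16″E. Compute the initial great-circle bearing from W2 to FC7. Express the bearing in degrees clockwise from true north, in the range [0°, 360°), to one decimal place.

70.6°

W2: φ = -63.22972°, λ = +11.23778°
FC7: φ = -62.89806°, λ = +13.22111°
Δλ = 1.9833°
y = sin Δλ · cos φ₂ = 0.015767
x = cos φ₁ sin φ₂ − sin φ₁ cos φ₂ cos Δλ = 0.005545
θ = atan2(y, x) = 70.6240° → 70.6240° (mod 360°)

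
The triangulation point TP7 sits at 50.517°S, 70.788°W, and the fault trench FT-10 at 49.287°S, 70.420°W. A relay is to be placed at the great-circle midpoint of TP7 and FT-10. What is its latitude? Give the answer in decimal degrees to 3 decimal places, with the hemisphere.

49.902°S

Bx = cos φ₂ cos Δλ = 0.652257,  By = cos φ₂ sin Δλ = 0.004189
φₘ = atan2(sin φ₁ + sin φ₂, √((cos φ₁ + Bx)² + By²)) = -49.90215°
λₘ = λ₁ + atan2(By, cos φ₁ + Bx) = -70.60165°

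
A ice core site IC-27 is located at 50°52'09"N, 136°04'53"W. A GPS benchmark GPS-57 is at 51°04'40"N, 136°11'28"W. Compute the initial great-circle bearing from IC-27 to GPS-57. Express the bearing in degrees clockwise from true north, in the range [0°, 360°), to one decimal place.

IC-27: φ = +50.86917°, λ = -136.08139°
GPS-57: φ = +51.07778°, λ = -136.19111°
Δλ = -0.1097°
y = sin Δλ · cos φ₂ = -0.001203
x = cos φ₁ sin φ₂ − sin φ₁ cos φ₂ cos Δλ = 0.003642
θ = atan2(y, x) = -18.2817° → 341.7183° (mod 360°)

341.7°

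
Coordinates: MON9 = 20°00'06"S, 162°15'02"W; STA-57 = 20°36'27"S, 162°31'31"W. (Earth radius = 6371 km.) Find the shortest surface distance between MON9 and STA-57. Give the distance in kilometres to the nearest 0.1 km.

MON9: φ = -20.00167°, λ = -162.25056°
STA-57: φ = -20.60750°, λ = -162.52528°
Δφ = -0.6058°,  Δλ = -0.2747°
a = sin²(Δφ/2) + cos φ₁ cos φ₂ sin²(Δλ/2) = 0.000033
c = 2·arcsin(√a) = 0.011490 rad = 0.6583°
d = R·c = 6371 × 0.011490 = 73.2 km

73.2 km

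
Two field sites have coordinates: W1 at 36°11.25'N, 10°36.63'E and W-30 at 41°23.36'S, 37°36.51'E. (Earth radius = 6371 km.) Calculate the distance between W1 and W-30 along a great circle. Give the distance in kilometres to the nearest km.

9054 km

W1: φ = +36.18750°, λ = +10.61050°
W-30: φ = -41.38933°, λ = +37.60850°
Δφ = -77.5768°,  Δλ = 26.9980°
a = sin²(Δφ/2) + cos φ₁ cos φ₂ sin²(Δλ/2) = 0.425428
c = 2·arcsin(√a) = 1.421094 rad = 81.4227°
d = R·c = 6371 × 1.421094 = 9053.8 km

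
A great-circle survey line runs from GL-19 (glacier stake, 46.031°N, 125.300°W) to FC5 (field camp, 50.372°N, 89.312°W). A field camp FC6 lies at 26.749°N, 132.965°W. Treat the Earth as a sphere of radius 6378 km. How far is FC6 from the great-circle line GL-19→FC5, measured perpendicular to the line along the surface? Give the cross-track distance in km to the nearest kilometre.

1611 km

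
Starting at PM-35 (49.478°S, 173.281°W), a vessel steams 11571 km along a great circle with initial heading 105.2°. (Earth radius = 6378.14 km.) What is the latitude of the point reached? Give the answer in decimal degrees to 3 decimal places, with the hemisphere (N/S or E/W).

1.022°N

δ = d/R = 11571/6378.14 = 1.814165 rad
φ₂ = arcsin(sin φ₁ cos δ + cos φ₁ sin δ cos θ)
   = arcsin(-0.76016·-0.24097 + 0.64974·0.97053·-0.26219) = 1.02238°
λ₂ = λ₁ + atan2(sin θ sin δ cos φ₁, cos δ − sin φ₁ sin φ₂) = -62.79016°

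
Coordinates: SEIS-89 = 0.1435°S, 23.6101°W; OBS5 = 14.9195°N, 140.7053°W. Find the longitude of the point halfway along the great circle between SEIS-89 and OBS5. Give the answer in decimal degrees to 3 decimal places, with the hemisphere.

80.552°W

Bx = cos φ₂ cos Δλ = -0.440116,  By = cos φ₂ sin Δλ = -0.860239
φₘ = atan2(sin φ₁ + sin φ₂, √((cos φ₁ + Bx)² + By²)) = 13.95001°
λₘ = λ₁ + atan2(By, cos φ₁ + Bx) = -80.55227°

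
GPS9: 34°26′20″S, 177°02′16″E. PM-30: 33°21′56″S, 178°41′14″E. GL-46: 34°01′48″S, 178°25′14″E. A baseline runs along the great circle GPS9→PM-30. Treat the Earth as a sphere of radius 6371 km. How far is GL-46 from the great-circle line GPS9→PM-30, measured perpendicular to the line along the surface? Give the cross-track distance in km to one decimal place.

GPS9: φ = -34.43889°, λ = +177.03778°
PM-30: φ = -33.36556°, λ = +178.68722°
GL-46: φ = -34.03000°, λ = +178.42056°
δ₁₃ = central angle GPS9→GL-46 = 0.021190 rad  (haversine)
θ₁₃ = bearing GPS9→GL-46 = 70.709°,  θ₁₂ = bearing GPS9→PM-30 = 52.365°
dₓₜ = R·arcsin(sin δ₁₃ · sin(θ₁₃ − θ₁₂)) = 6371·arcsin(0.02119·sin(18.344°)) = 42.485 km
|dₓₜ| = 42.485 km

42.5 km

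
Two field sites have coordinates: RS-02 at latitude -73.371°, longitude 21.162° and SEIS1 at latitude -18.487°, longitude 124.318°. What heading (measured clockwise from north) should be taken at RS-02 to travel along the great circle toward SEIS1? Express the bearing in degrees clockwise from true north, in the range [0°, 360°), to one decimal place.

Δλ = 103.1560°
y = sin Δλ · cos φ₂ = 0.923504
x = cos φ₁ sin φ₂ − sin φ₁ cos φ₂ cos Δλ = -0.297573
θ = atan2(y, x) = 107.8601° → 107.8601° (mod 360°)

107.9°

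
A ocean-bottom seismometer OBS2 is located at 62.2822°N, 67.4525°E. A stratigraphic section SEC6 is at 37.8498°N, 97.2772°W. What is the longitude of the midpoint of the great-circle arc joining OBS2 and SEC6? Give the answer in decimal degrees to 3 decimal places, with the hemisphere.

77.513°W

Bx = cos φ₂ cos Δλ = -0.761744,  By = cos φ₂ sin Δλ = -0.207965
φₘ = atan2(sin φ₁ + sin φ₂, √((cos φ₁ + Bx)² + By²)) = 76.41235°
λₘ = λ₁ + atan2(By, cos φ₁ + Bx) = -77.51317°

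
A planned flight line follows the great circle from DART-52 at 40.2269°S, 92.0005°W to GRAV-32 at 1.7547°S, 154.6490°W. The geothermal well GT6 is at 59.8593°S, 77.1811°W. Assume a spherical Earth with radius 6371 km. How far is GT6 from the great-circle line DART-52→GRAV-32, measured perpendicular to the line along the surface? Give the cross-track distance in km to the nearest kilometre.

δ₁₃ = central angle DART-52→GT6 = 0.378782 rad  (haversine)
θ₁₃ = bearing DART-52→GT6 = 159.677°,  θ₁₂ = bearing DART-52→GRAV-32 = 287.105°
dₓₜ = R·arcsin(sin δ₁₃ · sin(θ₁₃ − θ₁₂)) = 6371·arcsin(0.36979·sin(-127.427°)) = -1898.888 km
|dₓₜ| = 1898.888 km

1899 km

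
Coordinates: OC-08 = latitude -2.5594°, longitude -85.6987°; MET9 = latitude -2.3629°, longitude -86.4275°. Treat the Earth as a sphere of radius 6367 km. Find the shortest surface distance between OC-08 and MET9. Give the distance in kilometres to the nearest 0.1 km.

Δφ = 0.1965°,  Δλ = -0.7288°
a = sin²(Δφ/2) + cos φ₁ cos φ₂ sin²(Δλ/2) = 0.000043
c = 2·arcsin(√a) = 0.013163 rad = 0.7542°
d = R·c = 6367 × 0.013163 = 83.8 km

83.8 km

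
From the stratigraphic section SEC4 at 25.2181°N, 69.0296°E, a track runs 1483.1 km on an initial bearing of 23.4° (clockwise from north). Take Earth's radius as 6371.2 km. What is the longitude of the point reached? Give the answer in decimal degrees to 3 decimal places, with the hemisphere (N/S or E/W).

75.644°E

δ = d/R = 1483.1/6371.2 = 0.232782 rad
φ₂ = arcsin(sin φ₁ cos δ + cos φ₁ sin δ cos θ)
   = arcsin(0.42607·0.97303 + 0.90469·0.23069·0.91775) = 37.30863°
λ₂ = λ₁ + atan2(sin θ sin δ cos φ₁, cos δ − sin φ₁ sin φ₂) = 75.64390°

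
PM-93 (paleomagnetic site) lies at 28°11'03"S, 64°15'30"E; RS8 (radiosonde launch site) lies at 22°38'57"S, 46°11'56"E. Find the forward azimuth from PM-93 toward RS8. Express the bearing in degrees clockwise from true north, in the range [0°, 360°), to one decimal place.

284.7°

PM-93: φ = -28.18417°, λ = +64.25833°
RS8: φ = -22.64917°, λ = +46.19889°
Δλ = -18.0594°
y = sin Δλ · cos φ₂ = -0.286096
x = cos φ₁ sin φ₂ − sin φ₁ cos φ₂ cos Δλ = 0.074980
θ = atan2(y, x) = -75.3142° → 284.6858° (mod 360°)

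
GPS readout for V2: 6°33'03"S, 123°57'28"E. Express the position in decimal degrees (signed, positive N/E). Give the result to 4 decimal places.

lat: 6.5508° S → -6.5508°
lon: 123.9578° E → +123.9578°

-6.5508°, +123.9578°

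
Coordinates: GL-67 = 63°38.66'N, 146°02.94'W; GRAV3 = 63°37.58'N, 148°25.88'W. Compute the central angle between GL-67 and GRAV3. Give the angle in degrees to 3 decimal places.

1.058°

GL-67: φ = +63.64433°, λ = -146.04900°
GRAV3: φ = +63.62633°, λ = -148.43133°
Δφ = -0.0180°,  Δλ = -2.3823°
a = sin²(Δφ/2) + cos φ₁ cos φ₂ sin²(Δλ/2) = 0.000085
c = 2·arcsin(√a) = 0.018466 rad = 1.0580°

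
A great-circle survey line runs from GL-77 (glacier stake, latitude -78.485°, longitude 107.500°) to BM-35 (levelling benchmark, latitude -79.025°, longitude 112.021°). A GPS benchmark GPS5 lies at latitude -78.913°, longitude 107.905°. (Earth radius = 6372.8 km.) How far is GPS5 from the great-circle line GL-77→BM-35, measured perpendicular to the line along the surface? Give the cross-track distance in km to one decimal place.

34.8 km

δ₁₃ = central angle GL-77→GPS5 = 0.007597 rad  (haversine)
θ₁₃ = bearing GL-77→GPS5 = 169.693°,  θ₁₂ = bearing GL-77→BM-35 = 123.692°
dₓₜ = R·arcsin(sin δ₁₃ · sin(θ₁₃ − θ₁₂)) = 6372.8·arcsin(0.00760·sin(46.002°)) = 34.828 km
|dₓₜ| = 34.828 km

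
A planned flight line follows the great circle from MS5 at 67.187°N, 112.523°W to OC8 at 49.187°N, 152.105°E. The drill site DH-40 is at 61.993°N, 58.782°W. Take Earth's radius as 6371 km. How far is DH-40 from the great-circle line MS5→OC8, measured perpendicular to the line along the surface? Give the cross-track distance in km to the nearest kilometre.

1645 km

δ₁₃ = central angle MS5→DH-40 = 0.398851 rad  (haversine)
θ₁₃ = bearing MS5→DH-40 = 77.158°,  θ₁₂ = bearing MS5→OC8 = 298.264°
dₓₜ = R·arcsin(sin δ₁₃ · sin(θ₁₃ − θ₁₂)) = 6371·arcsin(0.38836·sin(-221.106°)) = 1644.914 km
|dₓₜ| = 1644.914 km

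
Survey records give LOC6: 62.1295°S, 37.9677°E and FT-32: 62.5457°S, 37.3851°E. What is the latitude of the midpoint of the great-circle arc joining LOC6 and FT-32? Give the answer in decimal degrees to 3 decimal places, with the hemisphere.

Bx = cos φ₂ cos Δλ = 0.461017,  By = cos φ₂ sin Δλ = -0.004688
φₘ = atan2(sin φ₁ + sin φ₂, √((cos φ₁ + Bx)² + By²)) = -62.33790°
λₘ = λ₁ + atan2(By, cos φ₁ + Bx) = 37.67842°

62.338°S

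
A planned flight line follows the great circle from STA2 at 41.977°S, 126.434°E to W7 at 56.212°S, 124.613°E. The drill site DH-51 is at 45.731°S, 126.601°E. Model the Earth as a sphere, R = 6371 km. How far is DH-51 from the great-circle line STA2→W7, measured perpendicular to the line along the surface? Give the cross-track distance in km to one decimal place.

δ₁₃ = central angle STA2→DH-51 = 0.065553 rad  (haversine)
θ₁₃ = bearing STA2→DH-51 = 178.220°,  θ₁₂ = bearing STA2→W7 = 184.107°
dₓₜ = R·arcsin(sin δ₁₃ · sin(θ₁₃ − θ₁₂)) = 6371·arcsin(0.06551·sin(-5.887°)) = -42.808 km
|dₓₜ| = 42.808 km

42.8 km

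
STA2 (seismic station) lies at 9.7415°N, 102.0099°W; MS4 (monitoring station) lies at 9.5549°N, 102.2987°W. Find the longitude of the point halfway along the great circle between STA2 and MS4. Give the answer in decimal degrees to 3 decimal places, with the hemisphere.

Bx = cos φ₂ cos Δλ = 0.986114,  By = cos φ₂ sin Δλ = -0.004971
φₘ = atan2(sin φ₁ + sin φ₂, √((cos φ₁ + Bx)² + By²)) = 9.64823°
λₘ = λ₁ + atan2(By, cos φ₁ + Bx) = -102.15434°

102.154°W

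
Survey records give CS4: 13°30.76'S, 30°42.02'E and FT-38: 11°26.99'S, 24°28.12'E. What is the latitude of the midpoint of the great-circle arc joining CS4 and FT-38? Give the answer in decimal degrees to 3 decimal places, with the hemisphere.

CS4: φ = -13.51267°, λ = +30.70033°
FT-38: φ = -11.44983°, λ = +24.46867°
Bx = cos φ₂ cos Δλ = 0.974308,  By = cos φ₂ sin Δλ = -0.106389
φₘ = atan2(sin φ₁ + sin φ₂, √((cos φ₁ + Bx)² + By²)) = -12.49915°
λₘ = λ₁ + atan2(By, cos φ₁ + Bx) = 27.57207°

12.499°S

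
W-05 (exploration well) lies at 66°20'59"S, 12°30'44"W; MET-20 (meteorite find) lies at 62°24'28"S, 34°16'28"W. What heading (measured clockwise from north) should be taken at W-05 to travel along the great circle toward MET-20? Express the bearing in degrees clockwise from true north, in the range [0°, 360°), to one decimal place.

282.6°

W-05: φ = -66.34972°, λ = -12.51222°
MET-20: φ = -62.40778°, λ = -34.27444°
Δλ = -21.7622°
y = sin Δλ · cos φ₂ = -0.171725
x = cos φ₁ sin φ₂ − sin φ₁ cos φ₂ cos Δλ = 0.038508
θ = atan2(y, x) = -77.3610° → 282.6390° (mod 360°)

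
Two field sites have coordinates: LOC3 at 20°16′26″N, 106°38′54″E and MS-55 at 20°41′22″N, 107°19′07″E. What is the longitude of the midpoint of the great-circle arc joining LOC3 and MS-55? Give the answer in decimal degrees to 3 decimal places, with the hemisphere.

LOC3: φ = +20.27389°, λ = +106.64833°
MS-55: φ = +20.68944°, λ = +107.31861°
Bx = cos φ₂ cos Δλ = 0.935445,  By = cos φ₂ sin Δλ = 0.010944
φₘ = atan2(sin φ₁ + sin φ₂, √((cos φ₁ + Bx)² + By²)) = 20.48199°
λₘ = λ₁ + atan2(By, cos φ₁ + Bx) = 106.98302°

106.983°E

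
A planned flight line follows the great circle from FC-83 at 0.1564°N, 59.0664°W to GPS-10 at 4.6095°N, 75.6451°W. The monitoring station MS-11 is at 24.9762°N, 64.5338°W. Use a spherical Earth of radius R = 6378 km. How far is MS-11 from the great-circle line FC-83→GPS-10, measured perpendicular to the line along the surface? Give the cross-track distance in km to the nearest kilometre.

2501 km

δ₁₃ = central angle FC-83→MS-11 = 0.442910 rad  (haversine)
θ₁₃ = bearing FC-83→MS-11 = 348.374°,  θ₁₂ = bearing FC-83→GPS-10 = 285.291°
dₓₜ = R·arcsin(sin δ₁₃ · sin(θ₁₃ − θ₁₂)) = 6378·arcsin(0.42857·sin(63.083°)) = 2500.883 km
|dₓₜ| = 2500.883 km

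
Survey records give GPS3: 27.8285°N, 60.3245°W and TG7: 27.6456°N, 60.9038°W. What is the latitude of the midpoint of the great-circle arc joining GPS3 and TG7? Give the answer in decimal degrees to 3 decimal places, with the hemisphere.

Bx = cos φ₂ cos Δλ = 0.885789,  By = cos φ₂ sin Δλ = -0.008956
φₘ = atan2(sin φ₁ + sin φ₂, √((cos φ₁ + Bx)² + By²)) = 27.73735°
λₘ = λ₁ + atan2(By, cos φ₁ + Bx) = -60.61439°

27.737°N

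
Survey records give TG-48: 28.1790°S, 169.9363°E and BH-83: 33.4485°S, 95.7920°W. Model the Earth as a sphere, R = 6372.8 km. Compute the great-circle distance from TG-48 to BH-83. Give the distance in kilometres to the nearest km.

8691 km

Δφ = -5.2695°,  Δλ = 94.2717°
a = sin²(Δφ/2) + cos φ₁ cos φ₂ sin²(Δλ/2) = 0.397249
c = 2·arcsin(√a) = 1.363819 rad = 78.1411°
d = R·c = 6372.8 × 1.363819 = 8691.3 km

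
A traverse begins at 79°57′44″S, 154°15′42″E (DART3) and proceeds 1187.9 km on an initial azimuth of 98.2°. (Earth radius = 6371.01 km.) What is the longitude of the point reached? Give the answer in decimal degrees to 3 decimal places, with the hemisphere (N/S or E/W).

154.103°W

DART3: φ = -79.96222°, λ = +154.26167°
δ = d/R = 1187.9/6371.01 = 0.186454 rad
φ₂ = arcsin(sin φ₁ cos δ + cos φ₁ sin δ cos θ)
   = arcsin(-0.98469·0.98267 + 0.17430·0.18538·-0.14263) = -76.46681°
λ₂ = λ₁ + atan2(sin θ sin δ cos φ₁, cos δ − sin φ₁ sin φ₂) = -154.10315°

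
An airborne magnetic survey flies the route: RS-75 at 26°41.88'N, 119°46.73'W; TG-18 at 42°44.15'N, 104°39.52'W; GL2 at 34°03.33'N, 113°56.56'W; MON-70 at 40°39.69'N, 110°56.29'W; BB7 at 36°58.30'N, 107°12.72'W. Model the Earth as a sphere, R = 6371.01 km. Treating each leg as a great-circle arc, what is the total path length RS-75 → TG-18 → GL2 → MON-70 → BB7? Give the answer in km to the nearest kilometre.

4809 km

RS-75: φ = +26.69800°, λ = -119.77883°
TG-18: φ = +42.73583°, λ = -104.65867°
GL2: φ = +34.05550°, λ = -113.94267°
MON-70: φ = +40.66150°, λ = -110.93817°
BB7: φ = +36.97167°, λ = -107.21200°
RS-75→TG-18: c = 0.352933 rad, d = 2248.54 km
TG-18→GL2: c = 0.197427 rad, d = 1257.81 km
GL2→MON-70: c = 0.122577 rad, d = 780.94 km
MON-70→BB7: c = 0.081927 rad, d = 521.96 km
Total = 2248.54 + 1257.81 + 780.94 + 521.96 = 4809.24 km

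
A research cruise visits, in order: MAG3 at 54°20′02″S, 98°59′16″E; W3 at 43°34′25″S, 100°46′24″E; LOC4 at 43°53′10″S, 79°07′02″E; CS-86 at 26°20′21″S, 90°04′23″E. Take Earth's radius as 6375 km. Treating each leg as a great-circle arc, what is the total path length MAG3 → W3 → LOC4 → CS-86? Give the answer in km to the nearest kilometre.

5128 km

MAG3: φ = -54.33389°, λ = +98.98778°
W3: φ = -43.57361°, λ = +100.77333°
LOC4: φ = -43.88611°, λ = +79.11722°
CS-86: φ = -26.33917°, λ = +90.07306°
MAG3→W3: c = 0.188898 rad, d = 1204.22 km
W3→LOC4: c = 0.272395 rad, d = 1736.52 km
LOC4→CS-86: c = 0.343154 rad, d = 2187.61 km
Total = 1204.22 + 1736.52 + 2187.61 = 5128.35 km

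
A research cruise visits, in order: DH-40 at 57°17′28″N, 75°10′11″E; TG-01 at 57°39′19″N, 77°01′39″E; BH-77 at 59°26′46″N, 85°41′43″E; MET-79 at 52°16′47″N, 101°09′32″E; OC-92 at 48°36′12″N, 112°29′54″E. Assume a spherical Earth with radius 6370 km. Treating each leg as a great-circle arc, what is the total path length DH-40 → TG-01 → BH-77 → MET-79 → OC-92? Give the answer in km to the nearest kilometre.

DH-40: φ = +57.29111°, λ = +75.16972°
TG-01: φ = +57.65528°, λ = +77.02750°
BH-77: φ = +59.44611°, λ = +85.69528°
MET-79: φ = +52.27972°, λ = +101.15889°
OC-92: φ = +48.60333°, λ = +112.49833°
DH-40→TG-01: c = 0.018556 rad, d = 118.20 km
TG-01→BH-77: c = 0.084816 rad, d = 540.27 km
BH-77→MET-79: c = 0.195609 rad, d = 1246.03 km
MET-79→OC-92: c = 0.141222 rad, d = 899.58 km
Total = 118.20 + 540.27 + 1246.03 + 899.58 = 2804.09 km

2804 km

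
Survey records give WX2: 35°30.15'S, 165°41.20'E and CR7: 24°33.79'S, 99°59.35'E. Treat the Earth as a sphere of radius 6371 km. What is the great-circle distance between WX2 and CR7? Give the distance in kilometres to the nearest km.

6327 km

WX2: φ = -35.50250°, λ = +165.68667°
CR7: φ = -24.56317°, λ = +99.98917°
Δφ = 10.9393°,  Δλ = -65.6975°
a = sin²(Δφ/2) + cos φ₁ cos φ₂ sin²(Δλ/2) = 0.226934
c = 2·arcsin(√a) = 0.993056 rad = 56.8979°
d = R·c = 6371 × 0.993056 = 6326.8 km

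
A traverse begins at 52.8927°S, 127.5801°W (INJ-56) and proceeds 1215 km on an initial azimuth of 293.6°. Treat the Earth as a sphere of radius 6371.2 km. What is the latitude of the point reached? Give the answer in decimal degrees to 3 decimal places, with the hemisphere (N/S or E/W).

47.499°S

δ = d/R = 1215/6371.2 = 0.190702 rad
φ₂ = arcsin(sin φ₁ cos δ + cos φ₁ sin δ cos θ)
   = arcsin(-0.79751·0.98187 + 0.60331·0.18955·0.40035) = -47.49912°
λ₂ = λ₁ + atan2(sin θ sin δ cos φ₁, cos δ − sin φ₁ sin φ₂) = -142.47795°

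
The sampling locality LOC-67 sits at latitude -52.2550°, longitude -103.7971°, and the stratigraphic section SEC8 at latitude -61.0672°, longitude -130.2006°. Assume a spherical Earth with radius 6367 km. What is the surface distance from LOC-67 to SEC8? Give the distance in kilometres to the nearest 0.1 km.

Δφ = -8.8122°,  Δλ = -26.4035°
a = sin²(Δφ/2) + cos φ₁ cos φ₂ sin²(Δλ/2) = 0.021348
c = 2·arcsin(√a) = 0.293272 rad = 16.8033°
d = R·c = 6367 × 0.293272 = 1867.3 km

1867.3 km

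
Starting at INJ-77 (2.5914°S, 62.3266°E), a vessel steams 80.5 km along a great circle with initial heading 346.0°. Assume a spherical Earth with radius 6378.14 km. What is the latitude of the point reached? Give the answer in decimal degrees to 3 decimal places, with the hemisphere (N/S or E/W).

δ = d/R = 80.5/6378.14 = 0.012621 rad
φ₂ = arcsin(sin φ₁ cos δ + cos φ₁ sin δ cos θ)
   = arcsin(-0.04521·0.99992 + 0.99898·0.01262·0.97030) = -1.88973°
λ₂ = λ₁ + atan2(sin θ sin δ cos φ₁, cos δ − sin φ₁ sin φ₂) = 62.15156°

1.890°S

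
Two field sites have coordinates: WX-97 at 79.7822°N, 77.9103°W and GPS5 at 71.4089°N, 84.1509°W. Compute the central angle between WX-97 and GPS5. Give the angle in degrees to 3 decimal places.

8.504°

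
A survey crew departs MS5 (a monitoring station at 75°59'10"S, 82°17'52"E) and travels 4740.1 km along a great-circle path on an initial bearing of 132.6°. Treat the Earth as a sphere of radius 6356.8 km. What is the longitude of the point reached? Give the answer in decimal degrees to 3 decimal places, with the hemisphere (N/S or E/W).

MS5: φ = -75.98611°, λ = +82.29778°
δ = d/R = 4740.1/6356.8 = 0.745674 rad
φ₂ = arcsin(sin φ₁ cos δ + cos φ₁ sin δ cos θ)
   = arcsin(-0.97024·0.73463 + 0.24216·0.67847·-0.67688) = -55.48459°
λ₂ = λ₁ + atan2(sin θ sin δ cos φ₁, cos δ − sin φ₁ sin φ₂) = -159.51217°

159.512°W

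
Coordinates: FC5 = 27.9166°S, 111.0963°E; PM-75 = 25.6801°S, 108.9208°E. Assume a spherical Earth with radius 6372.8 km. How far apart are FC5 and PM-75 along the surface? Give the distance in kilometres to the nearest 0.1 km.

Δφ = 2.2365°,  Δλ = -2.1755°
a = sin²(Δφ/2) + cos φ₁ cos φ₂ sin²(Δλ/2) = 0.000668
c = 2·arcsin(√a) = 0.051692 rad = 2.9617°
d = R·c = 6372.8 × 0.051692 = 329.4 km

329.4 km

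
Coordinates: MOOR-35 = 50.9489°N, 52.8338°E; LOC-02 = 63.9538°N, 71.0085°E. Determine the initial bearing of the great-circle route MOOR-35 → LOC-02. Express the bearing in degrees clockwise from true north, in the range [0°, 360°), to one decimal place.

Δλ = 18.1747°
y = sin Δλ · cos φ₂ = 0.136961
x = cos φ₁ sin φ₂ − sin φ₁ cos φ₂ cos Δλ = 0.242047
θ = atan2(y, x) = 29.5031° → 29.5031° (mod 360°)

29.5°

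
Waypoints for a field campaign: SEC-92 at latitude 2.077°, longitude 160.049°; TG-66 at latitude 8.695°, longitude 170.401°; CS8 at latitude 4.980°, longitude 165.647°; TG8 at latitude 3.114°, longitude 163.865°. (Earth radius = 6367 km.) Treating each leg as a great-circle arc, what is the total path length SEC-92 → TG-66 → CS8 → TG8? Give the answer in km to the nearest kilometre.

SEC-92→TG-66: c = 0.213683 rad, d = 1360.52 km
TG-66→CS8: c = 0.104826 rad, d = 667.43 km
CS8→TG8: c = 0.044979 rad, d = 286.38 km
Total = 1360.52 + 667.43 + 286.38 = 2314.32 km

2314 km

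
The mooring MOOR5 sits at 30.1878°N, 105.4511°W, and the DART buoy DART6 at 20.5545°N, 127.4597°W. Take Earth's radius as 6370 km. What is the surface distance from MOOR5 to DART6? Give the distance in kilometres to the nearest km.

Δφ = -9.6333°,  Δλ = -22.0086°
a = sin²(Δφ/2) + cos φ₁ cos φ₂ sin²(Δλ/2) = 0.036540
c = 2·arcsin(√a) = 0.384678 rad = 22.0404°
d = R·c = 6370 × 0.384678 = 2450.4 km

2450 km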